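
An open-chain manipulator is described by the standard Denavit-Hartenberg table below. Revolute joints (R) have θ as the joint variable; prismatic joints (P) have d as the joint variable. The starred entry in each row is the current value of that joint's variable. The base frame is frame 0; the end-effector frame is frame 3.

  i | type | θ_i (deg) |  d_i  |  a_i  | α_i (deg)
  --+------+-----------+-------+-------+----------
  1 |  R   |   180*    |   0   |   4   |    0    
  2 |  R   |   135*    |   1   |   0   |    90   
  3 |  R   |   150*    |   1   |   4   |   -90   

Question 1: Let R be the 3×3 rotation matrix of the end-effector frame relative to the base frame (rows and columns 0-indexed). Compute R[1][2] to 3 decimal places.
End-effector z-axis (col 2 of R) = (-0.3536,0.3536,-0.8660)
R[1][2] = 0.3536

0.354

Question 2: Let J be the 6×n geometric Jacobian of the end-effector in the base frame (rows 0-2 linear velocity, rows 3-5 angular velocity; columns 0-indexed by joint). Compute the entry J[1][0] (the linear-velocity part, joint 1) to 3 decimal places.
-7.157

axis z_0 = ẑ; lever o_n−o_0 = (-7.1566,1.7424,3.0000)
cross product → J_v[:, 0] = (-1.7424,-7.1566,0.0000)
J_ω[:, 0] = z_0
entry J[1][0] = -7.1566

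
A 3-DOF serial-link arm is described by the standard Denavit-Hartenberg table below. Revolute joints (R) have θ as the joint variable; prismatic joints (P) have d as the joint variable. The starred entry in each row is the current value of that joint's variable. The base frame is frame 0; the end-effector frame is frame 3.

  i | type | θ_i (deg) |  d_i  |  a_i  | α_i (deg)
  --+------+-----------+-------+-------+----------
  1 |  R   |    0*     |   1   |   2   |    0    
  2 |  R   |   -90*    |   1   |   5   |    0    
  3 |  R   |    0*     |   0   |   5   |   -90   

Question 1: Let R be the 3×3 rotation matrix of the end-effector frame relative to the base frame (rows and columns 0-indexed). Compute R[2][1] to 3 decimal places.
-1.000

End-effector y-axis (col 1 of R) = (0.0000,0.0000,-1.0000)
R[2][1] = -1.0000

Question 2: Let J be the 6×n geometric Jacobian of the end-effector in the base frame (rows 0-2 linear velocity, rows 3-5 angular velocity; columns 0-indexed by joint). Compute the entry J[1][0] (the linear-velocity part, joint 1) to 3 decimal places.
axis z_0 = ẑ; lever o_n−o_0 = (2.0000,-10.0000,2.0000)
cross product → J_v[:, 0] = (10.0000,2.0000,-0.0000)
J_ω[:, 0] = z_0
entry J[1][0] = 2.0000

2.000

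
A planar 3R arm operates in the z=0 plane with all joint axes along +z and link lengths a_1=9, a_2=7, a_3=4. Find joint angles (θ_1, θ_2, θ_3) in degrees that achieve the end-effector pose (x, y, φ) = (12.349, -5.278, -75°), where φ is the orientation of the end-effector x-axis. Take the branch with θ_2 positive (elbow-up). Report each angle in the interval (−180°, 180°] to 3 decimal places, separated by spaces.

wrist centre = target − a_3·(cos φ, sin φ) = (11.3137, -1.4143)
cos θ_2 = (130.0006−9²−7²)/(2·9·7) = 0.0000; θ_2 = 89.9997° (elbow-up)
β = atan2(-1.4143,11.3137) = -7.1254°; ψ = atan2(7.0000,9.0000) = 37.8749°
θ_1 = β − ψ = -45.0003°
θ_3 = φ − θ_1 − θ_2 = -119.9994° (wrapped to (-180°,180°])

-45.000 90.000 -119.999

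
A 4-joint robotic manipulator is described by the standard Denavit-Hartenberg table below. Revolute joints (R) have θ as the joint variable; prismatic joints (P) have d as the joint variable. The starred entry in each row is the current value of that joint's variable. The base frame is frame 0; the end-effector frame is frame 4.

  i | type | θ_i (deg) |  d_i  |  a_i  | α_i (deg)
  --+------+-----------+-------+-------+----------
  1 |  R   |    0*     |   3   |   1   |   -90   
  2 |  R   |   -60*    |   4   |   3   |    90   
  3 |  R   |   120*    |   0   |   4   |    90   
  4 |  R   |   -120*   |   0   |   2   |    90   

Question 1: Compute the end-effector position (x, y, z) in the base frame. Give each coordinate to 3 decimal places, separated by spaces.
3.250 6.598 3.433

after link 1: o_1 = (1.0000, 0.0000, 3.0000)
after link 2: o_2 = (2.5000, 4.0000, 5.5981)
after link 3: o_3 = (1.5000, 7.4641, 3.8660)
after link 4: o_4 = (3.2500, 6.5981, 3.4330)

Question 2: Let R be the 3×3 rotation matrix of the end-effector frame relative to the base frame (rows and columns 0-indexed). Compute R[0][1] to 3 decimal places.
0.433

End-effector y-axis (col 1 of R) = (0.4330,0.5000,0.7500)
R[0][1] = 0.4330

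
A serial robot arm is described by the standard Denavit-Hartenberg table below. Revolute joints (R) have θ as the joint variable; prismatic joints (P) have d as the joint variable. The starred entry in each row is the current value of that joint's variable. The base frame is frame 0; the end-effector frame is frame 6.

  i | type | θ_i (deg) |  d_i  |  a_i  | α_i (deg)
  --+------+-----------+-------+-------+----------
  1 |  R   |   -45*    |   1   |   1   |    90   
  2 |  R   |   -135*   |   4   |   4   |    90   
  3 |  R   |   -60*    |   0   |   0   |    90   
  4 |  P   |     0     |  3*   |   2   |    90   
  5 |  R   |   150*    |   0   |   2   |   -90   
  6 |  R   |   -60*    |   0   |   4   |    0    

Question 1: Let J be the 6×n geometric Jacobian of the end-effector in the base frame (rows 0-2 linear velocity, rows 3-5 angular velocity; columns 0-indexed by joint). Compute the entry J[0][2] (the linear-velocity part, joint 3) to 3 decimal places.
2.963

axis z_2 = (-0.5000,0.5000,0.7071); lever o_n−o_2 = (5.1343,-3.3919,1.1300)
cross product → J_v[:, 2] = (2.9635,4.1955,-0.8712)
J_ω[:, 2] = z_2
entry J[0][2] = 2.9635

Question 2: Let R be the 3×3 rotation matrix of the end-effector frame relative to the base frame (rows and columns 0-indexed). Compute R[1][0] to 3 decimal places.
-0.826

End-effector x-axis (col 0 of R) = (0.4727,-0.8263,-0.3062)
R[1][0] = -0.8263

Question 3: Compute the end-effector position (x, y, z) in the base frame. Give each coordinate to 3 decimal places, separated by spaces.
1.013 -4.927 -0.698

after link 1: o_1 = (0.7071, -0.7071, 1.0000)
after link 2: o_2 = (-4.1213, -1.5355, -1.8284)
after link 3: o_3 = (-4.1213, -1.5355, -1.8284)
after link 4: o_4 = (-1.0369, -0.0492, -0.6984)
after link 5: o_5 = (-0.8780, -1.6223, 0.5263)
after link 6: o_6 = (1.0130, -4.9275, -0.6984)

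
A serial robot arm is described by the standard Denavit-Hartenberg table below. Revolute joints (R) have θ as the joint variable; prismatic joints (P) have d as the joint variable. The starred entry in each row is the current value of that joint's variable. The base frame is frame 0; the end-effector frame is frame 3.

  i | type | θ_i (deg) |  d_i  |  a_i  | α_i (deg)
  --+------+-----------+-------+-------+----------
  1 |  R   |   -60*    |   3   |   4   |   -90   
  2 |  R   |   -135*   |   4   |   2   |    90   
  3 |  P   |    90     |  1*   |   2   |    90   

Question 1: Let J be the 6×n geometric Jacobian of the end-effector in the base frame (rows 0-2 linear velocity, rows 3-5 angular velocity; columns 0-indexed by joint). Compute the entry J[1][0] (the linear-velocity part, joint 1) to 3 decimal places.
6.135

axis z_0 = ẑ; lever o_n−o_0 = (6.1355,1.3730,3.7071)
cross product → J_v[:, 0] = (-1.3730,6.1355,0.0000)
J_ω[:, 0] = z_0
entry J[1][0] = 6.1355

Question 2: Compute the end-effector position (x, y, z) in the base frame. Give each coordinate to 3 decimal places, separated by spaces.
6.135 1.373 3.707

after link 1: o_1 = (2.0000, -3.4641, 3.0000)
after link 2: o_2 = (4.7570, -0.2394, 4.4142)
after link 3: o_3 = (6.1355, 1.3730, 3.7071)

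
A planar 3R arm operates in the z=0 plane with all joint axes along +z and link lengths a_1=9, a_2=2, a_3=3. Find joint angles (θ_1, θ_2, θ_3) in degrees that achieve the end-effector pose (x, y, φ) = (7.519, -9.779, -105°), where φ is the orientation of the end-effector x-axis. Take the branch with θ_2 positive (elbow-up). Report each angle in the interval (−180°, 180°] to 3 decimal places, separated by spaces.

-45.006 30.035 -90.030

wrist centre = target − a_3·(cos φ, sin φ) = (8.2955, -6.8812)
cos θ_2 = (116.1658−9²−2²)/(2·9·2) = 0.8657; θ_2 = 30.0353° (elbow-up)
β = atan2(-6.8812,8.2955) = -39.6763°; ψ = atan2(1.0011,10.7314) = 5.3293°
θ_1 = β − ψ = -45.0056°
θ_3 = φ − θ_1 − θ_2 = -90.0296° (wrapped to (-180°,180°])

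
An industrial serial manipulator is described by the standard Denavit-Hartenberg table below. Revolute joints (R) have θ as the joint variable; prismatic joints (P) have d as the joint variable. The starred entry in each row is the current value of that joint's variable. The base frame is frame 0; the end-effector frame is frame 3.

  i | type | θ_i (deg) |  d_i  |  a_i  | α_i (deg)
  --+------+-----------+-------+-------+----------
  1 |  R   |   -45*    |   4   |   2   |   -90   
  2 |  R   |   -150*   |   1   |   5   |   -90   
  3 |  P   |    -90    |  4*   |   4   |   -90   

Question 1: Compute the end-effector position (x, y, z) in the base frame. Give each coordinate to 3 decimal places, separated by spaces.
after link 1: o_1 = (1.4142, -1.4142, 4.0000)
after link 2: o_2 = (-0.9405, 2.3548, 6.5000)
after link 3: o_3 = (3.3021, 3.7690, 9.9641)

3.302 3.769 9.964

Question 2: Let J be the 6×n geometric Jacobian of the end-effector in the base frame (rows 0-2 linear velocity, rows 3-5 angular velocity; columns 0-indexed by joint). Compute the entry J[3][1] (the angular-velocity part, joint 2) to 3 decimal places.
0.707

axis z_1 = (0.7071,0.7071,0.0000); lever o_n−o_1 = (1.8879,5.1832,5.9641)
cross product → J_v[:, 1] = (4.2173,-4.2173,2.3301)
J_ω[:, 1] = z_1
entry J[3][1] = 0.7071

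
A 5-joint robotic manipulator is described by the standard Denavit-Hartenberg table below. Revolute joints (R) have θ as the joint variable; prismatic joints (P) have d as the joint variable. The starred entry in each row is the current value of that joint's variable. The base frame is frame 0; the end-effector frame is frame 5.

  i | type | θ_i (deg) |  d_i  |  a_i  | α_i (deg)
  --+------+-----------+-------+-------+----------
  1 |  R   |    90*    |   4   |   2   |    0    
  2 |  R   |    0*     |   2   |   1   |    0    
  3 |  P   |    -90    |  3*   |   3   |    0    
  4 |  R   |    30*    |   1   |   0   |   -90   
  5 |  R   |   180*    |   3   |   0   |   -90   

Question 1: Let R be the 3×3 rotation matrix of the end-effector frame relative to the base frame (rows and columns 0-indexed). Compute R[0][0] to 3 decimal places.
End-effector x-axis (col 0 of R) = (-0.8660,-0.5000,-0.0000)
R[0][0] = -0.8660

-0.866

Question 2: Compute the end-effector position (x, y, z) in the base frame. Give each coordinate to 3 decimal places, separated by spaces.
1.500 5.598 10.000

after link 1: o_1 = (0.0000, 2.0000, 4.0000)
after link 2: o_2 = (0.0000, 3.0000, 6.0000)
after link 3: o_3 = (3.0000, 3.0000, 9.0000)
after link 4: o_4 = (3.0000, 3.0000, 10.0000)
after link 5: o_5 = (1.5000, 5.5981, 10.0000)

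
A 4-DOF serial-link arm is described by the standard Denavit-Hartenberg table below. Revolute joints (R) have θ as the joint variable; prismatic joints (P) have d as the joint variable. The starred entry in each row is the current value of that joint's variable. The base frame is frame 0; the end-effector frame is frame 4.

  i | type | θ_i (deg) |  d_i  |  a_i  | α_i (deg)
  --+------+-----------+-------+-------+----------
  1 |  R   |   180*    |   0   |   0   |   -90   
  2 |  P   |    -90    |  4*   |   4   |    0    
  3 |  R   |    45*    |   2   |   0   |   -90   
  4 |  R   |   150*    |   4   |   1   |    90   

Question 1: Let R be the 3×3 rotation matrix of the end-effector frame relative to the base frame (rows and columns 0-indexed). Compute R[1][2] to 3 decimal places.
0.866

End-effector z-axis (col 2 of R) = (-0.3536,0.8660,0.3536)
R[1][2] = 0.8660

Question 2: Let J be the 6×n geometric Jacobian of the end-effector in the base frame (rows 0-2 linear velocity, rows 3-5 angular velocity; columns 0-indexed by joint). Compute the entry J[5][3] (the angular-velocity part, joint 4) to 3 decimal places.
-0.707

axis z_3 = (-0.7071,-0.0000,-0.7071); lever o_n−o_3 = (-2.2161,0.5000,-3.4408)
cross product → J_v[:, 3] = (0.3536,-0.8660,-0.3536)
J_ω[:, 3] = z_3
entry J[5][3] = -0.7071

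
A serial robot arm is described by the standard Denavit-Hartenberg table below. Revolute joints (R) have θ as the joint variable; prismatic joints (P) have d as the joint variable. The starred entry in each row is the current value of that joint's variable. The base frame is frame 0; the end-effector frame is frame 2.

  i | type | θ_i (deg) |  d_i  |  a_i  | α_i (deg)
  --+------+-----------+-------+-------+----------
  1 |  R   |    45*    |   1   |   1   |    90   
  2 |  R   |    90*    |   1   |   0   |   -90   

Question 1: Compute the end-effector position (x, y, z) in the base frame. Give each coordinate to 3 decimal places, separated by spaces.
after link 1: o_1 = (0.7071, 0.7071, 1.0000)
after link 2: o_2 = (1.4142, -0.0000, 1.0000)

1.414 -0.000 1.000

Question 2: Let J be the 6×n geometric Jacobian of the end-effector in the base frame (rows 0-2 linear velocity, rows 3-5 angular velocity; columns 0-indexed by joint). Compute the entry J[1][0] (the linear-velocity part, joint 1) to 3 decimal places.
axis z_0 = ẑ; lever o_n−o_0 = (1.4142,-0.0000,1.0000)
cross product → J_v[:, 0] = (0.0000,1.4142,-0.0000)
J_ω[:, 0] = z_0
entry J[1][0] = 1.4142

1.414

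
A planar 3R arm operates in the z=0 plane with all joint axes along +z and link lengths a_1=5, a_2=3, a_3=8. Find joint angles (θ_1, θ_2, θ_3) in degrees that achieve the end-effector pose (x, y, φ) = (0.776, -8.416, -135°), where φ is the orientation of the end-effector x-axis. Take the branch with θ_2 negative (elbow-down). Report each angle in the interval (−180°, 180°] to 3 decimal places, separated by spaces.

-1.424 -60.012 -73.564

wrist centre = target − a_3·(cos φ, sin φ) = (6.4329, -2.7591)
cos θ_2 = (48.9945−5²−3²)/(2·5·3) = 0.4998; θ_2 = -60.0121° (elbow-down)
β = atan2(-2.7591,6.4329) = -23.2152°; ψ = atan2(-2.5984,6.4994) = -21.7909°
θ_1 = β − ψ = -1.4243°
θ_3 = φ − θ_1 − θ_2 = -73.5635° (wrapped to (-180°,180°])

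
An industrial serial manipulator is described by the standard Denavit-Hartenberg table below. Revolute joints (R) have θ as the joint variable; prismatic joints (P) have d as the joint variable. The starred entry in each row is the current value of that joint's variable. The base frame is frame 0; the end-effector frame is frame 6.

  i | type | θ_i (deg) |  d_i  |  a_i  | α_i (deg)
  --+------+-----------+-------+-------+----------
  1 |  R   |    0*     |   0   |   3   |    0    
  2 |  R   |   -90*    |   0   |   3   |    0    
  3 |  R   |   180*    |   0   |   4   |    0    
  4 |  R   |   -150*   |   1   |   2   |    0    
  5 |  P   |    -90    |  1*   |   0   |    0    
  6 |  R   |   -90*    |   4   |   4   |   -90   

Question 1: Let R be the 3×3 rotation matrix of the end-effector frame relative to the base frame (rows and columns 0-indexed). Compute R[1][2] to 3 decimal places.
-0.500

End-effector z-axis (col 2 of R) = (-0.8660,-0.5000,0.0000)
R[1][2] = -0.5000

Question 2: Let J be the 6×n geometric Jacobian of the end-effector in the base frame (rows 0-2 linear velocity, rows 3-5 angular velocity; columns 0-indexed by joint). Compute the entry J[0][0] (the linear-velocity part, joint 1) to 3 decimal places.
-2.732

axis z_0 = ẑ; lever o_n−o_0 = (2.0000,2.7321,6.0000)
cross product → J_v[:, 0] = (-2.7321,2.0000,0.0000)
J_ω[:, 0] = z_0
entry J[0][0] = -2.7321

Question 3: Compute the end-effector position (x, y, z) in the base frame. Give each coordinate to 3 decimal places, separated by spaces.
2.000 2.732 6.000

after link 1: o_1 = (3.0000, 0.0000, 0.0000)
after link 2: o_2 = (3.0000, -3.0000, 0.0000)
after link 3: o_3 = (3.0000, 1.0000, 0.0000)
after link 4: o_4 = (4.0000, -0.7321, 1.0000)
after link 5: o_5 = (4.0000, -0.7321, 2.0000)
after link 6: o_6 = (2.0000, 2.7321, 6.0000)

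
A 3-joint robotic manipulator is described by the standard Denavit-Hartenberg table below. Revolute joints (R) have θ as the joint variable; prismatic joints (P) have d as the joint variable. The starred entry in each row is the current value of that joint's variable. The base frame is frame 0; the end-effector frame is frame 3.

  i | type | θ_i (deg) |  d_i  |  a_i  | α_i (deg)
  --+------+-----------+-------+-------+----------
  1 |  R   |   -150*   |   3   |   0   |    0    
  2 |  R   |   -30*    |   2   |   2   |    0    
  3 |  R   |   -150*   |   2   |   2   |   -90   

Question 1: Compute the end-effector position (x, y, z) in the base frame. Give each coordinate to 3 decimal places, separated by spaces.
-0.268 1.000 7.000

after link 1: o_1 = (0.0000, 0.0000, 3.0000)
after link 2: o_2 = (-2.0000, 0.0000, 5.0000)
after link 3: o_3 = (-0.2679, 1.0000, 7.0000)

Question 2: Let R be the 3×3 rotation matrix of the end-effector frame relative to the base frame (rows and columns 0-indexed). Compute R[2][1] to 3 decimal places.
End-effector y-axis (col 1 of R) = (-0.0000,0.0000,-1.0000)
R[2][1] = -1.0000

-1.000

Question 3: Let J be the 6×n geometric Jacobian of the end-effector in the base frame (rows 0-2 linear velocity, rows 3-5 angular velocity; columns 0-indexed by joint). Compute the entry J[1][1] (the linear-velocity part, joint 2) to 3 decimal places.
-0.268

axis z_1 = (0.0000,0.0000,1.0000); lever o_n−o_1 = (-0.2679,1.0000,4.0000)
cross product → J_v[:, 1] = (-1.0000,-0.2679,0.0000)
J_ω[:, 1] = z_1
entry J[1][1] = -0.2679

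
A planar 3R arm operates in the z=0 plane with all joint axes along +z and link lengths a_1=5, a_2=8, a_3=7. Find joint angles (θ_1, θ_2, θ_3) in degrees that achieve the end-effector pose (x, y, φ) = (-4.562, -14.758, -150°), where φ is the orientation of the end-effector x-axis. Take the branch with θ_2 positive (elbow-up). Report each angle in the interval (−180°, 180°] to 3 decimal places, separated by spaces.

-120.003 60.006 -90.003

wrist centre = target − a_3·(cos φ, sin φ) = (1.5002, -11.2580)
cos θ_2 = (128.9931−5²−8²)/(2·5·8) = 0.4999; θ_2 = 60.0057° (elbow-up)
β = atan2(-11.2580,1.5002) = -82.4098°; ψ = atan2(6.9286,8.9993) = 37.5928°
θ_1 = β − ψ = -120.0026°
θ_3 = φ − θ_1 − θ_2 = -90.0031° (wrapped to (-180°,180°])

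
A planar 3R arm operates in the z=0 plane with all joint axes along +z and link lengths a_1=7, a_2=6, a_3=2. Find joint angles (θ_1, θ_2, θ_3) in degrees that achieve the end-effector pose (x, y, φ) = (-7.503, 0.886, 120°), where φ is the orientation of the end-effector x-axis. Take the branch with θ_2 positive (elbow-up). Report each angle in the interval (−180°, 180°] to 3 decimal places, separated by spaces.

wrist centre = target − a_3·(cos φ, sin φ) = (-6.5030, -0.8461)
cos θ_2 = (43.0048−7²−6²)/(2·7·6) = -0.4999; θ_2 = 119.9962° (elbow-up)
β = atan2(-0.8461,-6.5030) = -172.5874°; ψ = atan2(5.1964,4.0003) = 52.4096°
θ_1 = β − ψ = -224.9970°
θ_3 = φ − θ_1 − θ_2 = -134.9993° (wrapped to (-180°,180°])

135.003 119.996 -134.999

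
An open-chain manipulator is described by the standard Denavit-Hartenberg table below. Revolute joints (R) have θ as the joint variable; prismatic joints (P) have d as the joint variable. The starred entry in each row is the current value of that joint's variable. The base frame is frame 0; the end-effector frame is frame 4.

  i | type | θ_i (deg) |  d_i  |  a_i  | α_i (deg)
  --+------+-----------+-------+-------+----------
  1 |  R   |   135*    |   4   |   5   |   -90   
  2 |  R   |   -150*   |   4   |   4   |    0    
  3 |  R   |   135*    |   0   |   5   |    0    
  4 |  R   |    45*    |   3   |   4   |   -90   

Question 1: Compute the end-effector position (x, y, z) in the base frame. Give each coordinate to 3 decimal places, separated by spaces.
-11.900 2.001 5.294

after link 1: o_1 = (-3.5355, 3.5355, 4.0000)
after link 2: o_2 = (-3.9145, -1.7424, 6.0000)
after link 3: o_3 = (-7.3295, 1.6727, 7.2941)
after link 4: o_4 = (-11.9003, 2.0008, 5.2941)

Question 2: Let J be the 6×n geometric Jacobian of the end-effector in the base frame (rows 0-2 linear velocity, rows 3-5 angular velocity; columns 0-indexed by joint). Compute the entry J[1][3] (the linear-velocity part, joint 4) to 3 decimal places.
-1.414

axis z_3 = (-0.7071,-0.7071,0.0000); lever o_n−o_3 = (-4.5708,0.3282,-2.0000)
cross product → J_v[:, 3] = (1.4142,-1.4142,-3.4641)
J_ω[:, 3] = z_3
entry J[1][3] = -1.4142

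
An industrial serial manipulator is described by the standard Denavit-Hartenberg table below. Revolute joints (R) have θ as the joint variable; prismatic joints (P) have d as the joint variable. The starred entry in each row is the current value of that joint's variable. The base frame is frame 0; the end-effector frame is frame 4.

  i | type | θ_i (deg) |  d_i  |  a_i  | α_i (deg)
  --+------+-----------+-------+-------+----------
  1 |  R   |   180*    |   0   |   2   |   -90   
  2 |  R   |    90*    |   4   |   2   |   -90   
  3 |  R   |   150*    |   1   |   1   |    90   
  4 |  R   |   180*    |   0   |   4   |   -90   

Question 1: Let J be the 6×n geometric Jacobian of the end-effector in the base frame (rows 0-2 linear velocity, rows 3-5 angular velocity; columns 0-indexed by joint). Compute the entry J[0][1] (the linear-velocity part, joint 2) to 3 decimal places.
axis z_1 = (-0.0000,-1.0000,0.0000); lever o_n−o_1 = (1.0000,-5.5000,-4.5981)
cross product → J_v[:, 1] = (4.5981,-0.0000,1.0000)
J_ω[:, 1] = z_1
entry J[0][1] = 4.5981

4.598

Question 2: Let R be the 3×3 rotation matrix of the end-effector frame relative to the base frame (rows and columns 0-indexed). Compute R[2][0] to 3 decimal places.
End-effector x-axis (col 0 of R) = (-0.0000,-0.5000,-0.8660)
R[2][0] = -0.8660

-0.866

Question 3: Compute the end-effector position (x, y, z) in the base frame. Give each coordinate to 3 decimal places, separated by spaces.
after link 1: o_1 = (-2.0000, 0.0000, 0.0000)
after link 2: o_2 = (-2.0000, -4.0000, -2.0000)
after link 3: o_3 = (-1.0000, -3.5000, -1.1340)
after link 4: o_4 = (-1.0000, -5.5000, -4.5981)

-1.000 -5.500 -4.598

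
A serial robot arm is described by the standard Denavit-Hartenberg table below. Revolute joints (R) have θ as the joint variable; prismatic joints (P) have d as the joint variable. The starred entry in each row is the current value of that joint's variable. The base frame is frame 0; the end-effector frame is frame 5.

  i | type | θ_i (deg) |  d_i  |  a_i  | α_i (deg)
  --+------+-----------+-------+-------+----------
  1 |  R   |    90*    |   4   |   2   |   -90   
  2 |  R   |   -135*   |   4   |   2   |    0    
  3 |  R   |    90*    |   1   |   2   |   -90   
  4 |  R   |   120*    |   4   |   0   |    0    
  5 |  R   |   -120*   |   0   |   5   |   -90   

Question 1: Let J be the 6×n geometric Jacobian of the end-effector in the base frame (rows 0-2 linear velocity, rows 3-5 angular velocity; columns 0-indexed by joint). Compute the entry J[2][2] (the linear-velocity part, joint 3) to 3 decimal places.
-7.778

axis z_2 = (-1.0000,0.0000,0.0000); lever o_n−o_2 = (-1.0000,7.7782,2.1213)
cross product → J_v[:, 2] = (-0.0000,2.1213,-7.7782)
J_ω[:, 2] = z_2
entry J[2][2] = -7.7782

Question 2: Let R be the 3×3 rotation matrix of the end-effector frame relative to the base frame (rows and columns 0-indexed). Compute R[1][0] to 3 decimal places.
End-effector x-axis (col 0 of R) = (0.0000,0.7071,0.7071)
R[1][0] = 0.7071

0.707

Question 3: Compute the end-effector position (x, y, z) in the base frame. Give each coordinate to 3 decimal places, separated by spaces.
-5.000 8.364 7.536

after link 1: o_1 = (0.0000, 2.0000, 4.0000)
after link 2: o_2 = (-4.0000, 0.5858, 5.4142)
after link 3: o_3 = (-5.0000, 2.0000, 6.8284)
after link 4: o_4 = (-5.0000, 4.8284, 4.0000)
after link 5: o_5 = (-5.0000, 8.3640, 7.5355)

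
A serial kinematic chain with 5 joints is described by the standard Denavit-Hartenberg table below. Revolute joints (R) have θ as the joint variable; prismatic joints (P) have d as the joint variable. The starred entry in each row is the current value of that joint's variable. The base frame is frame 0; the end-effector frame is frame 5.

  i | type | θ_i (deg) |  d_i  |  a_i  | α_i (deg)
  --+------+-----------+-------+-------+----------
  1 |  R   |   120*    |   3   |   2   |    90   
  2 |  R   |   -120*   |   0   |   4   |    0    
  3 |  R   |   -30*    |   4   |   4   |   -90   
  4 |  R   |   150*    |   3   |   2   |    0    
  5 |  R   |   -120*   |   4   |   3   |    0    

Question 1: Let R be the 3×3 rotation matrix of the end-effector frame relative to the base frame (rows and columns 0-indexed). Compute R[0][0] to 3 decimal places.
End-effector x-axis (col 0 of R) = (-0.0580,-0.8995,-0.4330)
R[0][0] = -0.0580

-0.058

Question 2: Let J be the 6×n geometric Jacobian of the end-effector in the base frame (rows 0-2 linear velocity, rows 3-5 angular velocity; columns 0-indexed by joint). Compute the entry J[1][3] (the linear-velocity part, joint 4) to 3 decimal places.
axis z_3 = (-0.2500,0.4330,-0.8660); lever o_n−o_3 = (-3.5401,1.1316,-6.4952)
cross product → J_v[:, 3] = (-1.8325,1.4420,1.2500)
J_ω[:, 3] = z_3
entry J[1][3] = 1.4420

1.442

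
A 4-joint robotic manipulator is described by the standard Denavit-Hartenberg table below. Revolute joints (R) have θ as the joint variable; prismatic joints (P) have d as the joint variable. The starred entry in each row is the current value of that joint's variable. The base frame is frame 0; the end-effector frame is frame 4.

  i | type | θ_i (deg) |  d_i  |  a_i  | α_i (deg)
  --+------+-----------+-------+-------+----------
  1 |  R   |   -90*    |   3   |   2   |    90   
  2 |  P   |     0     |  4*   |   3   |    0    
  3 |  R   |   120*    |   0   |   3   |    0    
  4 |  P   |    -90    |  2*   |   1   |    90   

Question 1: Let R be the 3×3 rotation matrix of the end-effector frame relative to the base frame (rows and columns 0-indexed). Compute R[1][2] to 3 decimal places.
End-effector z-axis (col 2 of R) = (-0.0000,-0.5000,-0.8660)
R[1][2] = -0.5000

-0.500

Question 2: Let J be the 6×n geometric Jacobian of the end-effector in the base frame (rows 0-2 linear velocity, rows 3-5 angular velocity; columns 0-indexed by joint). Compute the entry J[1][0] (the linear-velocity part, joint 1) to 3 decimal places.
-6.000

axis z_0 = ẑ; lever o_n−o_0 = (-6.0000,-4.3660,6.0981)
cross product → J_v[:, 0] = (4.3660,-6.0000,0.0000)
J_ω[:, 0] = z_0
entry J[1][0] = -6.0000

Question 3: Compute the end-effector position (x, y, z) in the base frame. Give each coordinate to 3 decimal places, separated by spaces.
-6.000 -4.366 6.098

after link 1: o_1 = (0.0000, -2.0000, 3.0000)
after link 2: o_2 = (-4.0000, -5.0000, 3.0000)
after link 3: o_3 = (-4.0000, -3.5000, 5.5981)
after link 4: o_4 = (-6.0000, -4.3660, 6.0981)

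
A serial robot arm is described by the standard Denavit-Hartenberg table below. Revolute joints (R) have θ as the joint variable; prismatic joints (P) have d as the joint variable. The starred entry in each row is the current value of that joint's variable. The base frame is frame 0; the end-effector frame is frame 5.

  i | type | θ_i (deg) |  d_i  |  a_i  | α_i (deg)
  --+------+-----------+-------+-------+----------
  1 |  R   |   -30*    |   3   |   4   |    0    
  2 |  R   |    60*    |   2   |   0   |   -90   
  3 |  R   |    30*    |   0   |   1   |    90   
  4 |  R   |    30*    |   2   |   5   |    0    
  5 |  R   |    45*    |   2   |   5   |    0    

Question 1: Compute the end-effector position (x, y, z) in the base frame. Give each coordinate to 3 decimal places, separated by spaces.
after link 1: o_1 = (3.4641, -2.0000, 3.0000)
after link 2: o_2 = (3.4641, -2.0000, 5.0000)
after link 3: o_3 = (4.2141, -1.5670, 4.5000)
after link 4: o_4 = (7.0777, 2.9731, 4.0670)
after link 5: o_5 = (6.4995, 8.2160, 5.1520)

6.500 8.216 5.152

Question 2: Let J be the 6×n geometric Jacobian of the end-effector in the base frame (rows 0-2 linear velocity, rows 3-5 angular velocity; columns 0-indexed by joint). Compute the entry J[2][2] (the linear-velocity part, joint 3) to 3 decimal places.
-7.737

axis z_2 = (-0.5000,0.8660,0.0000); lever o_n−o_2 = (3.0354,10.2160,0.1520)
cross product → J_v[:, 2] = (0.1316,0.0760,-7.7367)
J_ω[:, 2] = z_2
entry J[2][2] = -7.7367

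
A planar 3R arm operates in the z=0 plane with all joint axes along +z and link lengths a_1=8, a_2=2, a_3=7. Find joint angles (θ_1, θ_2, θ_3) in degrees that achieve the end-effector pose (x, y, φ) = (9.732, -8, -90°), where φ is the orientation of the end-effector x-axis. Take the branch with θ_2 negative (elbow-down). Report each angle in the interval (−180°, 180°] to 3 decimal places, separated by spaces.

0.001 -30.004 -59.997

wrist centre = target − a_3·(cos φ, sin φ) = (9.7320, -1.0000)
cos θ_2 = (95.7118−8²−2²)/(2·8·2) = 0.8660; θ_2 = -30.0035° (elbow-down)
β = atan2(-1.0000,9.7320) = -5.8668°; ψ = atan2(-1.0001,9.7320) = -5.8674°
θ_1 = β − ψ = 0.0006°
θ_3 = φ − θ_1 − θ_2 = -59.9971° (wrapped to (-180°,180°])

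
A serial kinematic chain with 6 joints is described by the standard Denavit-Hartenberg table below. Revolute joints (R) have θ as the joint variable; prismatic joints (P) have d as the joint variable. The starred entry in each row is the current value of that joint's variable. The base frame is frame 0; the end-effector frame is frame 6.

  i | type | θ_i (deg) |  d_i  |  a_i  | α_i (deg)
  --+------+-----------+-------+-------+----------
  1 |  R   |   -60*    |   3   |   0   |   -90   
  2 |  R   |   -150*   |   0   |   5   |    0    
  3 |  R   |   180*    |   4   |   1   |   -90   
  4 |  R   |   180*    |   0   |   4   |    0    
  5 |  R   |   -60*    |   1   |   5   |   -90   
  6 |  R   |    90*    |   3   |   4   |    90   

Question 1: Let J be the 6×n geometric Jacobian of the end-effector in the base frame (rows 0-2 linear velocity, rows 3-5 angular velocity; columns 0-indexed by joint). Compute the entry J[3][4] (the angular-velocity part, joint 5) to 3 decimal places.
axis z_4 = (-0.2500,0.4330,-0.8660); lever o_n−o_4 = (-3.9085,1.1095,5.1471)
cross product → J_v[:, 4] = (3.1896,4.6716,1.4151)
J_ω[:, 4] = z_4
entry J[3][4] = -0.2500

-0.250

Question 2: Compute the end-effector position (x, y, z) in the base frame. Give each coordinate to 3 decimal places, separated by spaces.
after link 1: o_1 = (0.0000, 0.0000, 3.0000)
after link 2: o_2 = (-2.1651, 3.7500, 5.5000)
after link 3: o_3 = (1.7321, 5.0000, 5.0000)
after link 4: o_4 = (-0.0000, 8.0000, 7.0000)
after link 5: o_5 = (-5.0825, 8.1429, 7.3840)
after link 6: o_6 = (-3.9085, 9.1095, 12.1471)

-3.908 9.109 12.147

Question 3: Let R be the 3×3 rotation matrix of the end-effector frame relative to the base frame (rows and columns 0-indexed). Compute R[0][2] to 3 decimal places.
End-effector z-axis (col 2 of R) = (-0.9665,-0.0580,0.2500)
R[0][2] = -0.9665

-0.967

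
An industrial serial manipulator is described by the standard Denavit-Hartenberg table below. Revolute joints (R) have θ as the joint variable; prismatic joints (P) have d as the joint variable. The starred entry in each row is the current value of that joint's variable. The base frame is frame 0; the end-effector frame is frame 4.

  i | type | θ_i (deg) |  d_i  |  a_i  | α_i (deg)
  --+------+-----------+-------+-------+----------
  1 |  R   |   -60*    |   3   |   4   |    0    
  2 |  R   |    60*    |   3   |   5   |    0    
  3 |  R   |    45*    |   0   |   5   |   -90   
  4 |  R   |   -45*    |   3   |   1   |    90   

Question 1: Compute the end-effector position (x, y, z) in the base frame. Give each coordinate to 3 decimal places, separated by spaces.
after link 1: o_1 = (2.0000, -3.4641, 3.0000)
after link 2: o_2 = (7.0000, -3.4641, 6.0000)
after link 3: o_3 = (10.5355, 0.0714, 6.0000)
after link 4: o_4 = (8.9142, 2.6928, 6.7071)

8.914 2.693 6.707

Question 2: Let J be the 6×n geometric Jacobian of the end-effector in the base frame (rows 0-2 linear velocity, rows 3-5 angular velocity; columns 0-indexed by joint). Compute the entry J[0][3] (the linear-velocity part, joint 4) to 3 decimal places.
axis z_3 = (-0.7071,0.7071,0.0000); lever o_n−o_3 = (-1.6213,2.6213,0.7071)
cross product → J_v[:, 3] = (0.5000,0.5000,-0.7071)
J_ω[:, 3] = z_3
entry J[0][3] = 0.5000

0.500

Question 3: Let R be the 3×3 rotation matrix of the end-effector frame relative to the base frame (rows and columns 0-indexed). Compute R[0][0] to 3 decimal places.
0.500

End-effector x-axis (col 0 of R) = (0.5000,0.5000,0.7071)
R[0][0] = 0.5000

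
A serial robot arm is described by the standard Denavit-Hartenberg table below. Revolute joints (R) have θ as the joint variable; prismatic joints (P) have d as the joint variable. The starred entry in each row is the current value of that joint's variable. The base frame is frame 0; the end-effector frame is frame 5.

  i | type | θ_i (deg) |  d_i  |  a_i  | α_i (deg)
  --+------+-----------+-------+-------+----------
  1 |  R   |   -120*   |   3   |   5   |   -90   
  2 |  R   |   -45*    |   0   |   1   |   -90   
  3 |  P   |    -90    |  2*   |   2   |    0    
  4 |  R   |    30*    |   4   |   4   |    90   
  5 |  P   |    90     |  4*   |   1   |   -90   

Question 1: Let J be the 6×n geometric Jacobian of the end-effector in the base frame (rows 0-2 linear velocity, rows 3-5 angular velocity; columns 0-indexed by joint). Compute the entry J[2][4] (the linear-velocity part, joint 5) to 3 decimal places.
prismatic axis z_4 = (0.7392,0.2803,-0.6124)
J_v[:, 4] = z_4; J_ω[:, 4] = (0,0,0)
entry J[2][4] = -0.6124

-0.612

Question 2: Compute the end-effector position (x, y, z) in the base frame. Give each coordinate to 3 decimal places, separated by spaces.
after link 1: o_1 = (-2.5000, -4.3301, 3.0000)
after link 2: o_2 = (-2.8536, -4.9425, 3.7071)
after link 3: o_3 = (-1.8286, -7.1672, 2.2929)
after link 4: o_4 = (-0.9499, -12.5735, 0.8787)
after link 5: o_5 = (1.6533, -12.0646, -2.2779)

1.653 -12.065 -2.278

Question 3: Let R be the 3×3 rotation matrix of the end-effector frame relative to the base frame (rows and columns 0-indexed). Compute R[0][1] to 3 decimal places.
End-effector y-axis (col 1 of R) = (-0.7392,-0.2803,0.6124)
R[0][1] = -0.7392

-0.739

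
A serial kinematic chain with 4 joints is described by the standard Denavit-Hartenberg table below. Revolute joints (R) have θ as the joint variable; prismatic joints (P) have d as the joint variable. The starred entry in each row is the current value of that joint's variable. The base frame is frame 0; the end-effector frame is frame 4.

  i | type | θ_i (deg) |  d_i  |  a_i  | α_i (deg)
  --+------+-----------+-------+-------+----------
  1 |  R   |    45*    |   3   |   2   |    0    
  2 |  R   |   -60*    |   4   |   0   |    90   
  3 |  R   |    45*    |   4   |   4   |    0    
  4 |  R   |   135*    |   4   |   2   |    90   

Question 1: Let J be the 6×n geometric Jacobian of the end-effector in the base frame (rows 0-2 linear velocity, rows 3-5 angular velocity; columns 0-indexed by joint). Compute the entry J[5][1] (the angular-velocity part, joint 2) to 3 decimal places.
axis z_1 = (0.0000,0.0000,1.0000); lever o_n−o_1 = (-1.2704,-7.9418,6.8284)
cross product → J_v[:, 1] = (7.9418,-1.2704,0.0000)
J_ω[:, 1] = z_1
entry J[5][1] = 1.0000

1.000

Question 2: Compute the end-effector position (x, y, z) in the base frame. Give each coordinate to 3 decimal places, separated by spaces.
0.144 -6.528 9.828

after link 1: o_1 = (1.4142, 1.4142, 3.0000)
after link 2: o_2 = (1.4142, 1.4142, 7.0000)
after link 3: o_3 = (3.1110, -3.1815, 9.8284)
after link 4: o_4 = (0.1439, -6.5276, 9.8284)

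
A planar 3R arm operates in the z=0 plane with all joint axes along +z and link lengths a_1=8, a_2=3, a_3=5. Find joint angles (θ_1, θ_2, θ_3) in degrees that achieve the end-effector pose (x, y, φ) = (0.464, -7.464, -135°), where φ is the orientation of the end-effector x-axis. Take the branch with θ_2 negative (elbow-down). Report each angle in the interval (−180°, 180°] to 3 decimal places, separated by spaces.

wrist centre = target − a_3·(cos φ, sin φ) = (3.9995, -3.9285)
cos θ_2 = (31.4291−8²−3²)/(2·8·3) = -0.8661; θ_2 = -150.0040° (elbow-down)
β = atan2(-3.9285,3.9995) = -44.4864°; ψ = atan2(-1.4998,5.4018) = -15.5174°
θ_1 = β − ψ = -28.9690°
θ_3 = φ − θ_1 − θ_2 = 43.9730° (wrapped to (-180°,180°])

-28.969 -150.004 43.973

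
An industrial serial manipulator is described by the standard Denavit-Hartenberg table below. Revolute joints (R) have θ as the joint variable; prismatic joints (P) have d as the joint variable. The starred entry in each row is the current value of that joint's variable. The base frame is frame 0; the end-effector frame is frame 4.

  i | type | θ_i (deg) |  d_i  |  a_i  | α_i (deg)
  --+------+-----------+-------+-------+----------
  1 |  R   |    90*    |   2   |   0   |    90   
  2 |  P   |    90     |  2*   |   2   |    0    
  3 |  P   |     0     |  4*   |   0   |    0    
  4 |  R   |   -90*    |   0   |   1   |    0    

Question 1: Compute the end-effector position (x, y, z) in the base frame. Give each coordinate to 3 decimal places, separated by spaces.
after link 1: o_1 = (0.0000, 0.0000, 2.0000)
after link 2: o_2 = (2.0000, 0.0000, 4.0000)
after link 3: o_3 = (6.0000, -0.0000, 4.0000)
after link 4: o_4 = (6.0000, 1.0000, 4.0000)

6.000 1.000 4.000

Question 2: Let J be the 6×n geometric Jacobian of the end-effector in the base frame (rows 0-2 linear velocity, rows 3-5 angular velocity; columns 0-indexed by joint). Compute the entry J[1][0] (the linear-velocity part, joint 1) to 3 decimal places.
6.000

axis z_0 = ẑ; lever o_n−o_0 = (6.0000,1.0000,4.0000)
cross product → J_v[:, 0] = (-1.0000,6.0000,0.0000)
J_ω[:, 0] = z_0
entry J[1][0] = 6.0000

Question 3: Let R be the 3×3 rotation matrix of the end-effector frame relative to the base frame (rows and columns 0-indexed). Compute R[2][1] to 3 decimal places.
End-effector y-axis (col 1 of R) = (-0.0000,0.0000,1.0000)
R[2][1] = 1.0000

1.000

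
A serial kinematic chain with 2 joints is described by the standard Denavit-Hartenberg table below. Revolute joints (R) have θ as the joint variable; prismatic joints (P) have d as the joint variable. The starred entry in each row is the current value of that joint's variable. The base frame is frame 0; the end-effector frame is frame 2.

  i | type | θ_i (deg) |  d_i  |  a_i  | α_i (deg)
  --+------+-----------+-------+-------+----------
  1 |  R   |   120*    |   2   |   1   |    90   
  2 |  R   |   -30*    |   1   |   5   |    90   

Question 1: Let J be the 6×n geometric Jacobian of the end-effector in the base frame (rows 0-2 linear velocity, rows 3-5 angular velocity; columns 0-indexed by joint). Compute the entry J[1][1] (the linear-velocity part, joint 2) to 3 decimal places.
2.165

axis z_1 = (0.8660,0.5000,0.0000); lever o_n−o_1 = (-1.2990,4.2500,-2.5000)
cross product → J_v[:, 1] = (-1.2500,2.1651,4.3301)
J_ω[:, 1] = z_1
entry J[1][1] = 2.1651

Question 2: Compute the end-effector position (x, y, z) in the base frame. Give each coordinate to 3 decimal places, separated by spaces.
after link 1: o_1 = (-0.5000, 0.8660, 2.0000)
after link 2: o_2 = (-1.7990, 5.1160, -0.5000)

-1.799 5.116 -0.500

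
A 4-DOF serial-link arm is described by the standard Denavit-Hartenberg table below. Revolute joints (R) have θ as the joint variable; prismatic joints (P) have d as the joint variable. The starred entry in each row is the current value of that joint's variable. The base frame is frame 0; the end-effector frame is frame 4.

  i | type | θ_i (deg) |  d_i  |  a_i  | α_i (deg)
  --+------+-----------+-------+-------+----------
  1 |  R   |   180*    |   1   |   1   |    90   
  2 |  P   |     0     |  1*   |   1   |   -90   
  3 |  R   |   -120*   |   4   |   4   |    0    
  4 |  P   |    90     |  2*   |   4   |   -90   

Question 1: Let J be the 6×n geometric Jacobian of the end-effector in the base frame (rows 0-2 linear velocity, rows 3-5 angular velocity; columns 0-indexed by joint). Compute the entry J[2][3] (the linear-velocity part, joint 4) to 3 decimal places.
1.000

prismatic axis z_3 = (0.0000,0.0000,1.0000)
J_v[:, 3] = z_3; J_ω[:, 3] = (0,0,0)
entry J[2][3] = 1.0000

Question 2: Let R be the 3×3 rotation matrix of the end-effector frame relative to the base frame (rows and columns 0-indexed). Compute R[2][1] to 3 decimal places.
End-effector y-axis (col 1 of R) = (-0.0000,-0.0000,-1.0000)
R[2][1] = -1.0000

-1.000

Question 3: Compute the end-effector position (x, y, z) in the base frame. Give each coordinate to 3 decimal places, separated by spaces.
after link 1: o_1 = (-1.0000, 0.0000, 1.0000)
after link 2: o_2 = (-2.0000, 1.0000, 1.0000)
after link 3: o_3 = (-0.0000, 4.4641, 5.0000)
after link 4: o_4 = (-3.4641, 6.4641, 7.0000)

-3.464 6.464 7.000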